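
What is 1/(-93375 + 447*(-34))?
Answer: -1/108573 ≈ -9.2104e-6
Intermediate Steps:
1/(-93375 + 447*(-34)) = 1/(-93375 - 15198) = 1/(-108573) = -1/108573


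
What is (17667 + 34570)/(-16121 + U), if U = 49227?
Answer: 52237/33106 ≈ 1.5779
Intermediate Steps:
(17667 + 34570)/(-16121 + U) = (17667 + 34570)/(-16121 + 49227) = 52237/33106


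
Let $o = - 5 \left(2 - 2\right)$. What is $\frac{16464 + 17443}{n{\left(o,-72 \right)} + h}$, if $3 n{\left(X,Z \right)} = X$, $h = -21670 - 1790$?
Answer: $- \frac{33907}{23460} \approx -1.4453$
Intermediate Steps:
$o = 0$ ($o = \left(-5\right) 0 = 0$)
$h = -23460$
$n{\left(X,Z \right)} = \frac{X}{3}$
$\frac{16464 + 17443}{n{\left(o,-72 \right)} + h} = \frac{16464 + 17443}{\frac{1}{3} \cdot 0 - 23460} = \frac{33907}{0 - 23460} = \frac{33907}{-23460} = 33907 \left(- \frac{1}{23460}\right) = - \frac{33907}{23460}$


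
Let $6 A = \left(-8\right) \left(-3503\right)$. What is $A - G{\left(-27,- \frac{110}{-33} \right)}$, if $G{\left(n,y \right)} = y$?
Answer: $\frac{14002}{3} \approx 4667.3$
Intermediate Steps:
$A = \frac{14012}{3}$ ($A = \frac{\left(-8\right) \left(-3503\right)}{6} = \frac{1}{6} \cdot 28024 = \frac{14012}{3} \approx 4670.7$)
$A - G{\left(-27,- \frac{110}{-33} \right)} = \frac{14012}{3} - - \frac{110}{-33} = \frac{14012}{3} - \left(-110\right) \left(- \frac{1}{33}\right) = \frac{14012}{3} - \frac{10}{3} = \frac{14002}{3}$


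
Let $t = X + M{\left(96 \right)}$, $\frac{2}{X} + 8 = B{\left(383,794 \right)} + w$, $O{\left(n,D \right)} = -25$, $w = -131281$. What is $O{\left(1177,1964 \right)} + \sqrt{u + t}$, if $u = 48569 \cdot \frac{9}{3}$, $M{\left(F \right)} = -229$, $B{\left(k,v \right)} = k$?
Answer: $-25 + \frac{3 \sqrt{69249066972161}}{65453} \approx 356.42$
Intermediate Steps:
$X = - \frac{1}{65453}$ ($X = \frac{2}{-8 + \left(383 - 131281\right)} = \frac{2}{-8 - 130898} = \frac{2}{-130906} = 2 \left(- \frac{1}{130906}\right) = - \frac{1}{65453} \approx -1.5278 \cdot 10^{-5}$)
$t = - \frac{14988738}{65453}$ ($t = - \frac{1}{65453} - 229 = - \frac{14988738}{65453} \approx -229.0$)
$u = 145707$ ($u = 48569 \cdot 9 \cdot \frac{1}{3} = 48569 \cdot 3 = 145707$)
$O{\left(1177,1964 \right)} + \sqrt{u + t} = -25 + \sqrt{145707 - \frac{14988738}{65453}} = -25 + \sqrt{\frac{9521971533}{65453}} = -25 + \frac{3 \sqrt{69249066972161}}{65453}$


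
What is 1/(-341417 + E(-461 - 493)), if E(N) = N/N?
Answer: -1/341416 ≈ -2.9290e-6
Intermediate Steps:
E(N) = 1
1/(-341417 + E(-461 - 493)) = 1/(-341417 + 1) = 1/(-341416) = -1/341416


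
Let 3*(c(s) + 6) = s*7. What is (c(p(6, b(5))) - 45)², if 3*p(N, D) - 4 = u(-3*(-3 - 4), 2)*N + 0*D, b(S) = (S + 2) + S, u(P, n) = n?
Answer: 120409/81 ≈ 1486.5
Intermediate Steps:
b(S) = 2 + 2*S (b(S) = (2 + S) + S = 2 + 2*S)
p(N, D) = 4/3 + 2*N/3 (p(N, D) = 4/3 + (2*N + 0*D)/3 = 4/3 + (2*N + 0)/3 = 4/3 + (2*N)/3 = 4/3 + 2*N/3)
c(s) = -6 + 7*s/3 (c(s) = -6 + (s*7)/3 = -6 + (7*s)/3 = -6 + 7*s/3)
(c(p(6, b(5))) - 45)² = ((-6 + 7*(4/3 + (⅔)*6)/3) - 45)² = ((-6 + 7*(4/3 + 4)/3) - 45)² = ((-6 + (7/3)*(16/3)) - 45)² = ((-6 + 112/9) - 45)² = (58/9 - 45)² = (-347/9)² = 120409/81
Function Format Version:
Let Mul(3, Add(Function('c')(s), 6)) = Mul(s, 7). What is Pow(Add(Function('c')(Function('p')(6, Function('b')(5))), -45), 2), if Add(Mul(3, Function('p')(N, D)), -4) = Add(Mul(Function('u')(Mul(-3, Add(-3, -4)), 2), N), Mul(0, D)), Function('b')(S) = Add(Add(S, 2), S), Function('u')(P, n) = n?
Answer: Rational(120409, 81) ≈ 1486.5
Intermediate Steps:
Function('b')(S) = Add(2, Mul(2, S)) (Function('b')(S) = Add(Add(2, S), S) = Add(2, Mul(2, S)))
Function('p')(N, D) = Add(Rational(4, 3), Mul(Rational(2, 3), N)) (Function('p')(N, D) = Add(Rational(4, 3), Mul(Rational(1, 3), Add(Mul(2, N), Mul(0, D)))) = Add(Rational(4, 3), Mul(Rational(1, 3), Add(Mul(2, N), 0))) = Add(Rational(4, 3), Mul(Rational(1, 3), Mul(2, N))) = Add(Rational(4, 3), Mul(Rational(2, 3), N)))
Function('c')(s) = Add(-6, Mul(Rational(7, 3), s)) (Function('c')(s) = Add(-6, Mul(Rational(1, 3), Mul(s, 7))) = Add(-6, Mul(Rational(1, 3), Mul(7, s))) = Add(-6, Mul(Rational(7, 3), s)))
Pow(Add(Function('c')(Function('p')(6, Function('b')(5))), -45), 2) = Pow(Add(Add(-6, Mul(Rational(7, 3), Add(Rational(4, 3), Mul(Rational(2, 3), 6)))), -45), 2) = Pow(Add(Add(-6, Mul(Rational(7, 3), Add(Rational(4, 3), 4))), -45), 2) = Pow(Add(Add(-6, Mul(Rational(7, 3), Rational(16, 3))), -45), 2) = Pow(Add(Add(-6, Rational(112, 9)), -45), 2) = Pow(Add(Rational(58, 9), -45), 2) = Pow(Rational(-347, 9), 2) = Rational(120409, 81)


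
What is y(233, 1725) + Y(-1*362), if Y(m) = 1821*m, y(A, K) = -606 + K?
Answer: -658083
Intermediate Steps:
y(233, 1725) + Y(-1*362) = (-606 + 1725) + 1821*(-1*362) = 1119 + 1821*(-362) = 1119 - 659202 = -658083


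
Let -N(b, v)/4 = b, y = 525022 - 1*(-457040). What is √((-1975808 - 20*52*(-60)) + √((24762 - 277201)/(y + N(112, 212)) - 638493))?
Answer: √(-1843694979023706368 + 981614*I*√615230422565287574)/981614 ≈ 0.28883 + 1383.3*I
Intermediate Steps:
y = 982062 (y = 525022 + 457040 = 982062)
N(b, v) = -4*b
√((-1975808 - 20*52*(-60)) + √((24762 - 277201)/(y + N(112, 212)) - 638493)) = √((-1975808 - 20*52*(-60)) + √((24762 - 277201)/(982062 - 4*112) - 638493)) = √((-1975808 - 1040*(-60)) + √(-252439/(982062 - 448) - 638493)) = √((-1975808 + 62400) + √(-252439/981614 - 638493)) = √(-1913408 + √(-252439*1/981614 - 638493)) = √(-1913408 + √(-252439/981614 - 638493)) = √(-1913408 + √(-626753920141/981614)) = √(-1913408 + I*√615230422565287574/981614)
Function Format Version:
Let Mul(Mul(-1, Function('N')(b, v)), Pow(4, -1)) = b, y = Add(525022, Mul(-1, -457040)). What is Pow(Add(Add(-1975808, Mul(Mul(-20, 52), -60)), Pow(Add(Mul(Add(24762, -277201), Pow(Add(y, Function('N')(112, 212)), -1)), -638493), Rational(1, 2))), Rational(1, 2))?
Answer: Mul(Rational(1, 981614), Pow(Add(-1843694979023706368, Mul(981614, I, Pow(615230422565287574, Rational(1, 2)))), Rational(1, 2))) ≈ Add(0.28883, Mul(1383.3, I))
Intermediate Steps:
y = 982062 (y = Add(525022, 457040) = 982062)
Function('N')(b, v) = Mul(-4, b)
Pow(Add(Add(-1975808, Mul(Mul(-20, 52), -60)), Pow(Add(Mul(Add(24762, -277201), Pow(Add(y, Function('N')(112, 212)), -1)), -638493), Rational(1, 2))), Rational(1, 2)) = Pow(Add(Add(-1975808, Mul(Mul(-20, 52), -60)), Pow(Add(Mul(Add(24762, -277201), Pow(Add(982062, Mul(-4, 112)), -1)), -638493), Rational(1, 2))), Rational(1, 2)) = Pow(Add(Add(-1975808, Mul(-1040, -60)), Pow(Add(Mul(-252439, Pow(Add(982062, -448), -1)), -638493), Rational(1, 2))), Rational(1, 2)) = Pow(Add(Add(-1975808, 62400), Pow(Add(Mul(-252439, Pow(981614, -1)), -638493), Rational(1, 2))), Rational(1, 2)) = Pow(Add(-1913408, Pow(Add(Mul(-252439, Rational(1, 981614)), -638493), Rational(1, 2))), Rational(1, 2)) = Pow(Add(-1913408, Pow(Add(Rational(-252439, 981614), -638493), Rational(1, 2))), Rational(1, 2)) = Pow(Add(-1913408, Pow(Rational(-626753920141, 981614), Rational(1, 2))), Rational(1, 2)) = Pow(Add(-1913408, Mul(Rational(1, 981614), I, Pow(615230422565287574, Rational(1, 2)))), Rational(1, 2))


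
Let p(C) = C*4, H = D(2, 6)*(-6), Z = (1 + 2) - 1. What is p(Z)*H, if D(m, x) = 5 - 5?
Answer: 0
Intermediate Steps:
Z = 2 (Z = 3 - 1 = 2)
D(m, x) = 0
H = 0 (H = 0*(-6) = 0)
p(C) = 4*C
p(Z)*H = (4*2)*0 = 8*0 = 0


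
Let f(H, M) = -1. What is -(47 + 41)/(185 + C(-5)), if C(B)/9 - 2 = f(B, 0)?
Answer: -44/97 ≈ -0.45361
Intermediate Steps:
C(B) = 9 (C(B) = 18 + 9*(-1) = 18 - 9 = 9)
-(47 + 41)/(185 + C(-5)) = -(47 + 41)/(185 + 9) = -88/194 = -1*44/97 = -44/97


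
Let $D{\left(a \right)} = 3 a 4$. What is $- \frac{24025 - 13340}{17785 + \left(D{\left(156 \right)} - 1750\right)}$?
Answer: $- \frac{10685}{17907} \approx -0.59669$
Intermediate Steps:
$D{\left(a \right)} = 12 a$
$- \frac{24025 - 13340}{17785 + \left(D{\left(156 \right)} - 1750\right)} = - \frac{24025 - 13340}{17785 + \left(12 \cdot 156 - 1750\right)} = - \frac{10685}{17785 + \left(1872 - 1750\right)} = - \frac{10685}{17785 + 122} = - \frac{10685}{17907}$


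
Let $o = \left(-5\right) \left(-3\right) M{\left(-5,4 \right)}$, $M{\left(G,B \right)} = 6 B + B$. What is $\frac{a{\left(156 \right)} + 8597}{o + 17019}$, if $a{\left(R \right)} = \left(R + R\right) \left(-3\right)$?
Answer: $\frac{7661}{17439} \approx 0.4393$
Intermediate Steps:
$M{\left(G,B \right)} = 7 B$
$o = 420$ ($o = \left(-5\right) \left(-3\right) 7 \cdot 4 = 15 \cdot 28 = 420$)
$a{\left(R \right)} = - 6 R$ ($a{\left(R \right)} = 2 R \left(-3\right) = - 6 R$)
$\frac{a{\left(156 \right)} + 8597}{o + 17019} = \frac{\left(-6\right) 156 + 8597}{420 + 17019} = \frac{-936 + 8597}{17439} = 7661 \cdot \frac{1}{17439} = \frac{7661}{17439}$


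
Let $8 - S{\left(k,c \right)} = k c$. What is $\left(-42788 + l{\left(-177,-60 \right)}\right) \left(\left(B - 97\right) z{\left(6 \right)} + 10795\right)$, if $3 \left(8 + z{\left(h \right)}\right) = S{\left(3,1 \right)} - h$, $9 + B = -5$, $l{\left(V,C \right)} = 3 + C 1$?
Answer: $-502143400$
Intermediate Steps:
$S{\left(k,c \right)} = 8 - c k$ ($S{\left(k,c \right)} = 8 - k c = 8 - c k$)
$l{\left(V,C \right)} = 3 + C$
$B = -14$ ($B = -9 - 5 = -14$)
$z{\left(h \right)} = - \frac{19}{3} - \frac{h}{3}$ ($z{\left(h \right)} = -8 + \frac{\left(8 - 1 \cdot 3\right) - h}{3} = -8 + \frac{\left(8 - 3\right) - h}{3} = -8 + \frac{5 - h}{3} = -8 - \left(- \frac{5}{3} + \frac{h}{3}\right) = - \frac{19}{3} - \frac{h}{3}$)
$\left(-42788 + l{\left(-177,-60 \right)}\right) \left(\left(B - 97\right) z{\left(6 \right)} + 10795\right) = \left(-42788 + \left(3 - 60\right)\right) \left(\left(-14 - 97\right) \left(- \frac{19}{3} - 2\right) + 10795\right) = \left(-42788 - 57\right) \left(\left(-14 - 97\right) \left(- \frac{19}{3} - 2\right) + 10795\right) = - 42845 \left(\left(-111\right) \left(- \frac{25}{3}\right) + 10795\right) = - 42845 \left(925 + 10795\right) = \left(-42845\right) 11720 = -502143400$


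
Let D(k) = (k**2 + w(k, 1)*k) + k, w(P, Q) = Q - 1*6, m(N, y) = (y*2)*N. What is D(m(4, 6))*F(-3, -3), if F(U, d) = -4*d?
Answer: 25344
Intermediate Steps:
m(N, y) = 2*N*y (m(N, y) = (2*y)*N = 2*N*y)
w(P, Q) = -6 + Q (w(P, Q) = Q - 6 = -6 + Q)
D(k) = k**2 - 4*k (D(k) = (k**2 + (-6 + 1)*k) + k = (k**2 - 5*k) + k = k**2 - 4*k)
D(m(4, 6))*F(-3, -3) = ((2*4*6)*(-4 + 2*4*6))*(-4*(-3)) = (48*(-4 + 48))*12 = (48*44)*12 = 2112*12 = 25344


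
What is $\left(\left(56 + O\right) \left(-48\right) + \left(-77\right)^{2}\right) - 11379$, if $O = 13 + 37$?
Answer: $-10538$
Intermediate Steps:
$O = 50$
$\left(\left(56 + O\right) \left(-48\right) + \left(-77\right)^{2}\right) - 11379 = \left(\left(56 + 50\right) \left(-48\right) + \left(-77\right)^{2}\right) - 11379 = \left(106 \left(-48\right) + 5929\right) - 11379 = \left(-5088 + 5929\right) - 11379 = 841 - 11379 = -10538$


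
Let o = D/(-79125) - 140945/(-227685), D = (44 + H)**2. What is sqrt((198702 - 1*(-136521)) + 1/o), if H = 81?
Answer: sqrt(152775077097587286)/675084 ≈ 578.99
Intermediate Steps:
D = 15625 (D = (44 + 81)**2 = 125**2 = 15625)
o = 1350168/3202769 (o = 15625/(-79125) - 140945/(-227685) = 15625*(-1/79125) - 140945*(-1/227685) = -125/633 + 28189/45537 = 1350168/3202769 ≈ 0.42156)
sqrt((198702 - 1*(-136521)) + 1/o) = sqrt((198702 - 1*(-136521)) + 1/(1350168/3202769)) = sqrt((198702 + 136521) + 3202769/1350168) = sqrt(335223 + 3202769/1350168) = sqrt(452610570233/1350168) = sqrt(152775077097587286)/675084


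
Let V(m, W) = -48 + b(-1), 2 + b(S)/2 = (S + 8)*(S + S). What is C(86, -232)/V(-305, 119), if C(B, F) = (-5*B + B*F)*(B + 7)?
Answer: 947763/40 ≈ 23694.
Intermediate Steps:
b(S) = -4 + 4*S*(8 + S) (b(S) = -4 + 2*((S + 8)*(S + S)) = -4 + 2*((8 + S)*(2*S)) = -4 + 2*(2*S*(8 + S)) = -4 + 4*S*(8 + S))
V(m, W) = -80 (V(m, W) = -48 + (-4 + 4*(-1)**2 + 32*(-1)) = -48 + (-4 + 4*1 - 32) = -48 + (-4 + 4 - 32) = -48 - 32 = -80)
C(B, F) = (7 + B)*(-5*B + B*F) (C(B, F) = (-5*B + B*F)*(7 + B) = (7 + B)*(-5*B + B*F))
C(86, -232)/V(-305, 119) = (86*(-35 - 5*86 + 7*(-232) + 86*(-232)))/(-80) = (86*(-35 - 430 - 1624 - 19952))*(-1/80) = (86*(-22041))*(-1/80) = -1895526*(-1/80) = 947763/40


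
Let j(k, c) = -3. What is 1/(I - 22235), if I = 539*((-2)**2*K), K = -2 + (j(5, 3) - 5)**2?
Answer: 1/111437 ≈ 8.9737e-6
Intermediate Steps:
K = 62 (K = -2 + (-3 - 5)**2 = -2 + (-8)**2 = -2 + 64 = 62)
I = 133672 (I = 539*((-2)**2*62) = 539*(4*62) = 539*248 = 133672)
1/(I - 22235) = 1/(133672 - 22235) = 1/111437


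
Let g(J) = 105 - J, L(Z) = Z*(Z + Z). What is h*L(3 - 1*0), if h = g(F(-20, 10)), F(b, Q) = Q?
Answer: 1710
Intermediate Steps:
L(Z) = 2*Z² (L(Z) = Z*(2*Z) = 2*Z²)
h = 95 (h = 105 - 1*10 = 105 - 10 = 95)
h*L(3 - 1*0) = 95*(2*(3 - 1*0)²) = 95*(2*(3 + 0)²) = 95*(2*3²) = 95*(2*9) = 95*18 = 1710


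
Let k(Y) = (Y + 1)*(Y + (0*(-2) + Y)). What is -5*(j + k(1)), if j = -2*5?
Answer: 30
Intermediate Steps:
k(Y) = 2*Y*(1 + Y) (k(Y) = (1 + Y)*(Y + (0 + Y)) = (1 + Y)*(Y + Y) = (1 + Y)*(2*Y) = 2*Y*(1 + Y))
j = -10
-5*(j + k(1)) = -5*(-10 + 2*1*(1 + 1)) = -5*(-10 + 2*1*2) = -5*(-10 + 4) = -5*(-6) = 30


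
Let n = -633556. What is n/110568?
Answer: -9317/1626 ≈ -5.7300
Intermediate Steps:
n/110568 = -633556/110568 = -633556*1/110568 = -9317/1626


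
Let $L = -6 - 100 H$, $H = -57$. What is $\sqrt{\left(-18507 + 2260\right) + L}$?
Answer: $i \sqrt{10553} \approx 102.73 i$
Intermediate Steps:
$L = 5694$ ($L = -6 - -5700 = -6 + 5700 = 5694$)
$\sqrt{\left(-18507 + 2260\right) + L} = \sqrt{\left(-18507 + 2260\right) + 5694} = \sqrt{-16247 + 5694} = \sqrt{-10553} = i \sqrt{10553}$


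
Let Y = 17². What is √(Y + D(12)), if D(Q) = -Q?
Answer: √277 ≈ 16.643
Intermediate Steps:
Y = 289
√(Y + D(12)) = √(289 - 1*12) = √(289 - 12) = √277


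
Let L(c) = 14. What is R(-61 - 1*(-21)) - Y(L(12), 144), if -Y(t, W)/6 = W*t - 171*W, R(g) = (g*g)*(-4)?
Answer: -142048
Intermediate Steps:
R(g) = -4*g² (R(g) = g²*(-4) = -4*g²)
Y(t, W) = 1026*W - 6*W*t (Y(t, W) = -6*(W*t - 171*W) = -6*(-171*W + W*t) = 1026*W - 6*W*t)
R(-61 - 1*(-21)) - Y(L(12), 144) = -4*(-61 - 1*(-21))² - 6*144*(171 - 1*14) = -4*(-61 + 21)² - 6*144*(171 - 14) = -4*(-40)² - 6*144*157 = -4*1600 - 1*135648 = -6400 - 135648 = -142048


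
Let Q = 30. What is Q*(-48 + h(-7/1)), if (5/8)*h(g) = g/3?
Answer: -1552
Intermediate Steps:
h(g) = 8*g/15 (h(g) = 8*(g/3)/5 = 8*g/15)
Q*(-48 + h(-7/1)) = 30*(-48 + 8*(-7/1)/15) = 30*(-48 + 8*(-7*1)/15) = 30*(-48 + (8/15)*(-7)) = 30*(-48 - 56/15) = 30*(-776/15) = -1552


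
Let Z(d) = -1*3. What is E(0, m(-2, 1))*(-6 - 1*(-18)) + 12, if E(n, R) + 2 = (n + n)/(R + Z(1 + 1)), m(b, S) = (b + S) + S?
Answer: -12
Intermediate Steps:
Z(d) = -3
m(b, S) = b + 2*S (m(b, S) = (S + b) + S = b + 2*S)
E(n, R) = -2 + 2*n/(-3 + R) (E(n, R) = -2 + (n + n)/(R - 3) = -2 + (2*n)/(-3 + R) = -2 + 2*n/(-3 + R))
E(0, m(-2, 1))*(-6 - 1*(-18)) + 12 = (2*(3 + 0 - (-2 + 2*1))/(-3 + (-2 + 2*1)))*(-6 - 1*(-18)) + 12 = (2*(3 + 0 - (-2 + 2))/(-3 + (-2 + 2)))*(-6 + 18) + 12 = (2*(3 + 0 - 1*0)/(-3 + 0))*12 + 12 = (2*(3 + 0 + 0)/(-3))*12 + 12 = (2*(-⅓)*3)*12 + 12 = -2*12 + 12 = -24 + 12 = -12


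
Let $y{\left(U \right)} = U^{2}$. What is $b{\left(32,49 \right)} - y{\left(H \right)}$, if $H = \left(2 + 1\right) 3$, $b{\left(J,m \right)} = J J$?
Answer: $943$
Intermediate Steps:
$b{\left(J,m \right)} = J^{2}$
$H = 9$ ($H = 3 \cdot 3 = 9$)
$b{\left(32,49 \right)} - y{\left(H \right)} = 32^{2} - 9^{2} = 1024 - 81 = 943$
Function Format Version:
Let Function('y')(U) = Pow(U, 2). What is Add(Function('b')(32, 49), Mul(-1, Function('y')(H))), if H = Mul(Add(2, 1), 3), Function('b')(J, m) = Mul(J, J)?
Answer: 943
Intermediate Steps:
Function('b')(J, m) = Pow(J, 2)
H = 9 (H = Mul(3, 3) = 9)
Add(Function('b')(32, 49), Mul(-1, Function('y')(H))) = Add(Pow(32, 2), Mul(-1, Pow(9, 2))) = Add(1024, Mul(-1, 81)) = Add(1024, -81) = 943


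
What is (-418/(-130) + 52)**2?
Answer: 12880921/4225 ≈ 3048.7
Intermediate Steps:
(-418/(-130) + 52)**2 = (-418*(-1/130) + 52)**2 = (209/65 + 52)**2 = (3589/65)**2 = 12880921/4225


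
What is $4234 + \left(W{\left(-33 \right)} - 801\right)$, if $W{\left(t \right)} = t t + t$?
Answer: $4489$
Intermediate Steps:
$W{\left(t \right)} = t + t^{2}$ ($W{\left(t \right)} = t^{2} + t = t + t^{2}$)
$4234 + \left(W{\left(-33 \right)} - 801\right) = 4234 - \left(801 + 33 \left(1 - 33\right)\right) = 4234 - -255 = 4234 + \left(1056 - 801\right) = 4234 + 255 = 4489$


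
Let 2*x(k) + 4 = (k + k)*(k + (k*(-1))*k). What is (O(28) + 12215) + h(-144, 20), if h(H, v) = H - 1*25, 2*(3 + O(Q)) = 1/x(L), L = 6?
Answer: 4383651/364 ≈ 12043.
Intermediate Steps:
x(k) = -2 + k*(k - k²) (x(k) = -2 + ((k + k)*(k + (k*(-1))*k))/2 = -2 + ((2*k)*(k + (-k)*k))/2 = -2 + ((2*k)*(k - k²))/2 = -2 + (2*k*(k - k²))/2 = -2 + k*(k - k²))
O(Q) = -1093/364 (O(Q) = -3 + 1/(2*(-2 + 6² - 1*6³)) = -3 + 1/(2*(-2 + 36 - 1*216)) = -3 + 1/(2*(-2 + 36 - 216)) = -3 + (½)/(-182) = -3 + (½)*(-1/182) = -3 - 1/364 = -1093/364)
h(H, v) = -25 + H (h(H, v) = H - 25 = -25 + H)
(O(28) + 12215) + h(-144, 20) = (-1093/364 + 12215) + (-25 - 144) = 4445167/364 - 169 = 4383651/364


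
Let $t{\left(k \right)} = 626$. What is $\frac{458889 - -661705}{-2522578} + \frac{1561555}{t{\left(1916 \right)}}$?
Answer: $\frac{1969221398473}{789566914} \approx 2494.1$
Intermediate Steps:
$\frac{458889 - -661705}{-2522578} + \frac{1561555}{t{\left(1916 \right)}} = \frac{458889 - -661705}{-2522578} + \frac{1561555}{626} = \left(458889 + 661705\right) \left(- \frac{1}{2522578}\right) + 1561555 \cdot \frac{1}{626} = 1120594 \left(- \frac{1}{2522578}\right) + \frac{1561555}{626} = - \frac{560297}{1261289} + \frac{1561555}{626} = \frac{1969221398473}{789566914}$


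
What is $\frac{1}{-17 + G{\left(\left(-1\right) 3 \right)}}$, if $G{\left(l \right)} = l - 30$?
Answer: $- \frac{1}{50} \approx -0.02$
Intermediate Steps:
$G{\left(l \right)} = -30 + l$
$\frac{1}{-17 + G{\left(\left(-1\right) 3 \right)}} = \frac{1}{-17 - 33} = \frac{1}{-50} = - \frac{1}{50}$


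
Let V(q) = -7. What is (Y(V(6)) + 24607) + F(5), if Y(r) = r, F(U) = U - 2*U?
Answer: 24595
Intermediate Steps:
F(U) = -U
(Y(V(6)) + 24607) + F(5) = (-7 + 24607) - 1*5 = 24600 - 5 = 24595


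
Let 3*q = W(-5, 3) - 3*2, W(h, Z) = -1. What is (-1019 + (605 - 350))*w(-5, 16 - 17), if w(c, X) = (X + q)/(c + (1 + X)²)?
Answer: -1528/3 ≈ -509.33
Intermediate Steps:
q = -7/3 (q = (-1 - 3*2)/3 = (-1 - 6)/3 = (⅓)*(-7) = -7/3 ≈ -2.3333)
w(c, X) = (-7/3 + X)/(c + (1 + X)²) (w(c, X) = (X - 7/3)/(c + (1 + X)²) = (-7/3 + X)/(c + (1 + X)²))
(-1019 + (605 - 350))*w(-5, 16 - 17) = (-1019 + (605 - 350))*((-7/3 + (16 - 17))/(-5 + (1 + (16 - 17))²)) = (-1019 + 255)*((-7/3 - 1)/(-5 + (1 - 1)²)) = -764*(-10)/((-5 + 0²)*3) = -764*(-10)/((-5 + 0)*3) = -764*(-10)/((-5)*3) = -(-764)*(-10)/(5*3) = -764*⅔ = -1528/3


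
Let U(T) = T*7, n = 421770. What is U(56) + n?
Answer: 422162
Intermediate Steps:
U(T) = 7*T
U(56) + n = 7*56 + 421770 = 392 + 421770 = 422162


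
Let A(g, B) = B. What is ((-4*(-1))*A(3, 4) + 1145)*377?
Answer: 437697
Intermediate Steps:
((-4*(-1))*A(3, 4) + 1145)*377 = (-4*(-1)*4 + 1145)*377 = (4*4 + 1145)*377 = (16 + 1145)*377 = 1161*377 = 437697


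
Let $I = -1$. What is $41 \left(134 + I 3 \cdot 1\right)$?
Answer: $5371$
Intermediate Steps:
$41 \left(134 + I 3 \cdot 1\right) = 41 \left(134 + \left(-1\right) 3 \cdot 1\right) = 41 \left(134 - 3\right) = 41 \cdot 131 = 5371$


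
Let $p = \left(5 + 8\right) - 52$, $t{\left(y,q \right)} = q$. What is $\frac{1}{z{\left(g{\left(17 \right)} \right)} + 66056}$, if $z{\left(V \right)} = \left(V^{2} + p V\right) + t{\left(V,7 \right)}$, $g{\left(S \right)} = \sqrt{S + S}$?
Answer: $\frac{66097}{4368761695} + \frac{39 \sqrt{34}}{4368761695} \approx 1.5182 \cdot 10^{-5}$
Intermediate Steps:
$g{\left(S \right)} = \sqrt{2} \sqrt{S}$ ($g{\left(S \right)} = \sqrt{2 S} = \sqrt{2} \sqrt{S}$)
$p = -39$ ($p = 13 - 52 = -39$)
$z{\left(V \right)} = 7 + V^{2} - 39 V$ ($z{\left(V \right)} = \left(V^{2} - 39 V\right) + 7 = 7 + V^{2} - 39 V$)
$\frac{1}{z{\left(g{\left(17 \right)} \right)} + 66056} = \frac{1}{\left(7 + \left(\sqrt{2} \sqrt{17}\right)^{2} - 39 \sqrt{2} \sqrt{17}\right) + 66056} = \frac{1}{\left(7 + \left(\sqrt{34}\right)^{2} - 39 \sqrt{34}\right) + 66056} = \frac{1}{\left(7 + 34 - 39 \sqrt{34}\right) + 66056} = \frac{1}{\left(41 - 39 \sqrt{34}\right) + 66056} = \frac{1}{66097 - 39 \sqrt{34}}$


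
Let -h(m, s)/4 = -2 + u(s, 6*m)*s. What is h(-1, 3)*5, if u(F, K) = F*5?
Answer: -860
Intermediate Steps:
u(F, K) = 5*F
h(m, s) = 8 - 20*s² (h(m, s) = -4*(-2 + (5*s)*s) = -4*(-2 + 5*s²) = 8 - 20*s²)
h(-1, 3)*5 = (8 - 20*3²)*5 = (8 - 20*9)*5 = (8 - 180)*5 = -172*5 = -860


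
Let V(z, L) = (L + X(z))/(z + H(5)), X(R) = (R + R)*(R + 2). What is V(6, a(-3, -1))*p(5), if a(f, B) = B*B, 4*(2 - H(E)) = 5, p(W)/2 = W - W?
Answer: 0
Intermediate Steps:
p(W) = 0 (p(W) = 2*(W - W) = 2*0 = 0)
H(E) = ¾ (H(E) = 2 - ¼*5 = 2 - 5/4 = ¾)
X(R) = 2*R*(2 + R) (X(R) = (2*R)*(2 + R) = 2*R*(2 + R))
a(f, B) = B²
V(z, L) = (L + 2*z*(2 + z))/(¾ + z) (V(z, L) = (L + 2*z*(2 + z))/(z + ¾) = (L + 2*z*(2 + z))/(¾ + z))
V(6, a(-3, -1))*p(5) = (4*((-1)² + 2*6*(2 + 6))/(3 + 4*6))*0 = (4*(1 + 2*6*8)/(3 + 24))*0 = (4*(1 + 96)/27)*0 = (4*(1/27)*97)*0 = (388/27)*0 = 0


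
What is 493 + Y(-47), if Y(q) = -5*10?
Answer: 443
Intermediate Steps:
Y(q) = -50
493 + Y(-47) = 493 - 50 = 443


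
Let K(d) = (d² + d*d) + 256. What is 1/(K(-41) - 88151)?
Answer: -1/84533 ≈ -1.1830e-5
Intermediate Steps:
K(d) = 256 + 2*d² (K(d) = (d² + d²) + 256 = 2*d² + 256 = 256 + 2*d²)
1/(K(-41) - 88151) = 1/((256 + 2*(-41)²) - 88151) = 1/((256 + 2*1681) - 88151) = 1/((256 + 3362) - 88151) = 1/(3618 - 88151) = 1/(-84533) = -1/84533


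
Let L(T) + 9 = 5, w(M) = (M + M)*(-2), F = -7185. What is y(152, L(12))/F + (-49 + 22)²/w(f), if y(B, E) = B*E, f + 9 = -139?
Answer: 5597801/4253520 ≈ 1.3160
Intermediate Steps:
f = -148 (f = -9 - 139 = -148)
w(M) = -4*M (w(M) = (2*M)*(-2) = -4*M)
L(T) = -4 (L(T) = -9 + 5 = -4)
y(152, L(12))/F + (-49 + 22)²/w(f) = (152*(-4))/(-7185) + (-49 + 22)²/((-4*(-148))) = -608*(-1/7185) + (-27)²/592 = 608/7185 + 729*(1/592) = 608/7185 + 729/592 = 5597801/4253520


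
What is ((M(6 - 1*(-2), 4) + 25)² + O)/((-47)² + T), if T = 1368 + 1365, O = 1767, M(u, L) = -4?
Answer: 1104/2471 ≈ 0.44678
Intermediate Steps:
T = 2733
((M(6 - 1*(-2), 4) + 25)² + O)/((-47)² + T) = ((-4 + 25)² + 1767)/((-47)² + 2733) = (21² + 1767)/(2209 + 2733) = (441 + 1767)/4942 = 2208*(1/4942) = 1104/2471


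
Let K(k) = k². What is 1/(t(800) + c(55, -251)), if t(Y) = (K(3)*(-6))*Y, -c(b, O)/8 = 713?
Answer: -1/48904 ≈ -2.0448e-5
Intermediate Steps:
c(b, O) = -5704 (c(b, O) = -8*713 = -5704)
t(Y) = -54*Y (t(Y) = (3²*(-6))*Y = (9*(-6))*Y = -54*Y)
1/(t(800) + c(55, -251)) = 1/(-54*800 - 5704) = 1/(-43200 - 5704) = 1/(-48904) = -1/48904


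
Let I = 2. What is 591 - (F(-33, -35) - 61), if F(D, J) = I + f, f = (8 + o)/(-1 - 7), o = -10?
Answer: 2599/4 ≈ 649.75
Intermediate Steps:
f = ¼ (f = (8 - 10)/(-1 - 7) = -2/(-8) = -2*(-⅛) = ¼ ≈ 0.25000)
F(D, J) = 9/4 (F(D, J) = 2 + ¼ = 9/4)
591 - (F(-33, -35) - 61) = 591 - (9/4 - 61) = 591 - 1*(-235/4) = 591 + 235/4 = 2599/4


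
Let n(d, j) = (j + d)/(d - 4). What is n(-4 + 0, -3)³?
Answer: 343/512 ≈ 0.66992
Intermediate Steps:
n(d, j) = (d + j)/(-4 + d)
n(-4 + 0, -3)³ = (((-4 + 0) - 3)/(-4 + (-4 + 0)))³ = ((-4 - 3)/(-4 - 4))³ = (-7/(-8))³ = (-⅛*(-7))³ = (7/8)³ = 343/512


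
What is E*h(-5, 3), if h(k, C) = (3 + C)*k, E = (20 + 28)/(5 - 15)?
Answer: 144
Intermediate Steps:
E = -24/5 (E = 48/(-10) = 48*(-1/10) = -24/5 ≈ -4.8000)
h(k, C) = k*(3 + C)
E*h(-5, 3) = -(-24)*(3 + 3) = -(-24)*6 = -24/5*(-30) = 144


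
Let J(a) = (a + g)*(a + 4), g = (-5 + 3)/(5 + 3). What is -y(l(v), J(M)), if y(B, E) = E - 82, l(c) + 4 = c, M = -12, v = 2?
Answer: -16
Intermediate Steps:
g = -1/4 (g = -2/8 = -2*1/8 = -1/4 ≈ -0.25000)
J(a) = (4 + a)*(-1/4 + a) (J(a) = (a - 1/4)*(a + 4) = (-1/4 + a)*(4 + a) = (4 + a)*(-1/4 + a))
l(c) = -4 + c
y(B, E) = -82 + E
-y(l(v), J(M)) = -(-82 + (-1 + (-12)**2 + (15/4)*(-12))) = -(-82 + (-1 + 144 - 45)) = -(-82 + 98) = -1*16 = -16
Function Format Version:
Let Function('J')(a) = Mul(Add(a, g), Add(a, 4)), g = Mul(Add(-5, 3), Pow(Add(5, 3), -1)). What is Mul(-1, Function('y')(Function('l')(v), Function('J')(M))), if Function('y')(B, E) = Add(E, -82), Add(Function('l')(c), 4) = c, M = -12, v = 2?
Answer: -16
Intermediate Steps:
g = Rational(-1, 4) (g = Mul(-2, Pow(8, -1)) = Mul(-2, Rational(1, 8)) = Rational(-1, 4) ≈ -0.25000)
Function('J')(a) = Mul(Add(4, a), Add(Rational(-1, 4), a)) (Function('J')(a) = Mul(Add(a, Rational(-1, 4)), Add(a, 4)) = Mul(Add(Rational(-1, 4), a), Add(4, a)) = Mul(Add(4, a), Add(Rational(-1, 4), a)))
Function('l')(c) = Add(-4, c)
Function('y')(B, E) = Add(-82, E)
Mul(-1, Function('y')(Function('l')(v), Function('J')(M))) = Mul(-1, Add(-82, Add(-1, Pow(-12, 2), Mul(Rational(15, 4), -12)))) = Mul(-1, Add(-82, Add(-1, 144, -45))) = Mul(-1, Add(-82, 98)) = Mul(-1, 16) = -16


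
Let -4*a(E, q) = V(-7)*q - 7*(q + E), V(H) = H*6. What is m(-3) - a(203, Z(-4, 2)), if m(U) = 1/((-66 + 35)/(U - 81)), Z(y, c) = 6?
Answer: -52829/124 ≈ -426.04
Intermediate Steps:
V(H) = 6*H
m(U) = 81/31 - U/31 (m(U) = 1/(-31/(-81 + U)) = 81/31 - U/31)
a(E, q) = 7*E/4 + 49*q/4 (a(E, q) = -((6*(-7))*q - 7*(q + E))/4 = -(-42*q - 7*(E + q))/4 = -(-42*q + (-7*E - 7*q))/4 = -(-49*q - 7*E)/4 = 7*E/4 + 49*q/4)
m(-3) - a(203, Z(-4, 2)) = (81/31 - 1/31*(-3)) - ((7/4)*203 + (49/4)*6) = (81/31 + 3/31) - (1421/4 + 147/2) = 84/31 - 1*1715/4 = 84/31 - 1715/4 = -52829/124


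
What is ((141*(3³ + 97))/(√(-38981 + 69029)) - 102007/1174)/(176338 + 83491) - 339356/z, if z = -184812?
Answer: 25874511561973/14093728282938 + 1457*√1878/162652954 ≈ 1.8363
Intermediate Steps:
((141*(3³ + 97))/(√(-38981 + 69029)) - 102007/1174)/(176338 + 83491) - 339356/z = ((141*(3³ + 97))/(√(-38981 + 69029)) - 102007/1174)/(176338 + 83491) - 339356/(-184812) = ((141*(27 + 97))/(√30048) - 102007*1/1174)/259829 - 339356*(-1/184812) = ((141*124)/((4*√1878)) - 102007/1174)*(1/259829) + 84839/46203 = (17484*(√1878/7512) - 102007/1174)*(1/259829) + 84839/46203 = (1457*√1878/626 - 102007/1174)*(1/259829) + 84839/46203 = (-102007/1174 + 1457*√1878/626)*(1/259829) + 84839/46203 = (-102007/305039246 + 1457*√1878/162652954) + 84839/46203 = 25874511561973/14093728282938 + 1457*√1878/162652954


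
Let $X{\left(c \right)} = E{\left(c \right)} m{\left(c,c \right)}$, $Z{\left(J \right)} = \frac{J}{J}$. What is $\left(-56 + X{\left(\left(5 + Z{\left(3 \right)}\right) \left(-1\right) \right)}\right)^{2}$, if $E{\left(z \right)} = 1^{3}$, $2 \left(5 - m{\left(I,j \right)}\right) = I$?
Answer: $2304$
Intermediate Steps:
$m{\left(I,j \right)} = 5 - \frac{I}{2}$
$E{\left(z \right)} = 1$
$Z{\left(J \right)} = 1$
$X{\left(c \right)} = 5 - \frac{c}{2}$ ($X{\left(c \right)} = 1 \left(5 - \frac{c}{2}\right) = 5 - \frac{c}{2}$)
$\left(-56 + X{\left(\left(5 + Z{\left(3 \right)}\right) \left(-1\right) \right)}\right)^{2} = \left(-56 + \left(5 - \frac{\left(5 + 1\right) \left(-1\right)}{2}\right)\right)^{2} = \left(-56 + \left(5 - \frac{6 \left(-1\right)}{2}\right)\right)^{2} = \left(-56 + \left(5 - -3\right)\right)^{2} = \left(-56 + \left(5 + 3\right)\right)^{2} = \left(-56 + 8\right)^{2} = \left(-48\right)^{2} = 2304$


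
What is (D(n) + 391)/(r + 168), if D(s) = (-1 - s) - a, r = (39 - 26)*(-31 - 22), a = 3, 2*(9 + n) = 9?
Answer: -783/1042 ≈ -0.75144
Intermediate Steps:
n = -9/2 (n = -9 + (½)*9 = -9 + 9/2 = -9/2 ≈ -4.5000)
r = -689 (r = 13*(-53) = -689)
D(s) = -4 - s (D(s) = (-1 - s) - 1*3 = (-1 - s) - 3 = -4 - s)
(D(n) + 391)/(r + 168) = ((-4 - 1*(-9/2)) + 391)/(-689 + 168) = ((-4 + 9/2) + 391)/(-521) = (½ + 391)*(-1/521) = (783/2)*(-1/521) = -783/1042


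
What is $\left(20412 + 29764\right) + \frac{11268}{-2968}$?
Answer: $\frac{37227775}{742} \approx 50172.0$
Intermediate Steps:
$\left(20412 + 29764\right) + \frac{11268}{-2968} = 50176 + 11268 \left(- \frac{1}{2968}\right) = 50176 - \frac{2817}{742} = \frac{37227775}{742}$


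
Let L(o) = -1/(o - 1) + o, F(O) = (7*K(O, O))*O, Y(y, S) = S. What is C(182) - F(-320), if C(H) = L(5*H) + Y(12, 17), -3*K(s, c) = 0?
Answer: 842642/909 ≈ 927.00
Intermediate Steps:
K(s, c) = 0 (K(s, c) = -1/3*0 = 0)
F(O) = 0 (F(O) = (7*0)*O = 0*O = 0)
L(o) = o - 1/(-1 + o) (L(o) = -1/(-1 + o) + o = o - 1/(-1 + o))
C(H) = 17 + (-1 - 5*H + 25*H**2)/(-1 + 5*H) (C(H) = (-1 + (5*H)**2 - 5*H)/(-1 + 5*H) + 17 = (-1 + 25*H**2 - 5*H)/(-1 + 5*H) + 17 = (-1 - 5*H + 25*H**2)/(-1 + 5*H) + 17 = 17 + (-1 - 5*H + 25*H**2)/(-1 + 5*H))
C(182) - F(-320) = (-18 + 25*182**2 + 80*182)/(-1 + 5*182) - 1*0 = (-18 + 25*33124 + 14560)/(-1 + 910) + 0 = (-18 + 828100 + 14560)/909 + 0 = (1/909)*842642 + 0 = 842642/909 + 0 = 842642/909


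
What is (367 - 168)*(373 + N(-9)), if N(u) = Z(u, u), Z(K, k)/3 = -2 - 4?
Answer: 70645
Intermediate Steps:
Z(K, k) = -18 (Z(K, k) = 3*(-2 - 4) = 3*(-6) = -18)
N(u) = -18
(367 - 168)*(373 + N(-9)) = (367 - 168)*(373 - 18) = 199*355 = 70645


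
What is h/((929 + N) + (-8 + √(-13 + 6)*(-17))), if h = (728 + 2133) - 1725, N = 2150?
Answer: 436082/1179133 + 2414*I*√7/1179133 ≈ 0.36983 + 0.0054166*I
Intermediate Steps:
h = 1136 (h = 2861 - 1725 = 1136)
h/((929 + N) + (-8 + √(-13 + 6)*(-17))) = 1136/((929 + 2150) + (-8 + √(-13 + 6)*(-17))) = 1136/(3079 + (-8 + √(-7)*(-17))) = 1136/(3079 + (-8 + (I*√7)*(-17))) = 1136/(3079 + (-8 - 17*I*√7)) = 1136/(3071 - 17*I*√7)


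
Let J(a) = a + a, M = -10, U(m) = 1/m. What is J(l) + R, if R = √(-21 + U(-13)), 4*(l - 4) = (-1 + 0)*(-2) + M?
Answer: 4 + I*√3562/13 ≈ 4.0 + 4.591*I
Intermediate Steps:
l = 2 (l = 4 + ((-1 + 0)*(-2) - 10)/4 = 4 + (-1*(-2) - 10)/4 = 4 + (2 - 10)/4 = 4 + (¼)*(-8) = 4 - 2 = 2)
J(a) = 2*a
R = I*√3562/13 (R = √(-21 + 1/(-13)) = √(-21 - 1/13) = √(-274/13) = I*√3562/13 ≈ 4.591*I)
J(l) + R = 2*2 + I*√3562/13 = 4 + I*√3562/13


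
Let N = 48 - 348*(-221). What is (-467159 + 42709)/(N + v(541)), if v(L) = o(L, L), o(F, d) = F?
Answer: -424450/77497 ≈ -5.4770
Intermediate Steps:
N = 76956 (N = 48 + 76908 = 76956)
v(L) = L
(-467159 + 42709)/(N + v(541)) = (-467159 + 42709)/(76956 + 541) = -424450/77497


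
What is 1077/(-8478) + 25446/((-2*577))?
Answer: -36162341/1630602 ≈ -22.177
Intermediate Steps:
1077/(-8478) + 25446/((-2*577)) = 1077*(-1/8478) + 25446/(-1154) = -359/2826 + 25446*(-1/1154) = -359/2826 - 12723/577 = -36162341/1630602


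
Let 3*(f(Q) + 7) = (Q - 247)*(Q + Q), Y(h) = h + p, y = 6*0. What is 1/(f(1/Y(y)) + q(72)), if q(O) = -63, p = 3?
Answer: -27/3370 ≈ -0.0080119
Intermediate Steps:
y = 0
Y(h) = 3 + h (Y(h) = h + 3 = 3 + h)
f(Q) = -7 + 2*Q*(-247 + Q)/3 (f(Q) = -7 + ((Q - 247)*(Q + Q))/3 = -7 + ((-247 + Q)*(2*Q))/3 = -7 + (2*Q*(-247 + Q))/3 = -7 + 2*Q*(-247 + Q)/3)
1/(f(1/Y(y)) + q(72)) = 1/((-7 - 494/(3*(3 + 0)) + 2*(1/(3 + 0))²/3) - 63) = 1/((-7 - 494/3/3 + 2*(1/3)²/3) - 63) = 1/((-7 - 494/3*⅓ + 2*(⅓)²/3) - 63) = 1/((-7 - 494/9 + (⅔)*(⅑)) - 63) = 1/((-7 - 494/9 + 2/27) - 63) = 1/(-1669/27 - 63) = 1/(-3370/27) = -27/3370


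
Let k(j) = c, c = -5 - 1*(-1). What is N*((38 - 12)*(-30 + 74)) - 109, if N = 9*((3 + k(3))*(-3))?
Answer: 30779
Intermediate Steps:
c = -4 (c = -5 + 1 = -4)
k(j) = -4
N = 27 (N = 9*((3 - 4)*(-3)) = 9*(-1*(-3)) = 9*3 = 27)
N*((38 - 12)*(-30 + 74)) - 109 = 27*((38 - 12)*(-30 + 74)) - 109 = 27*(26*44) - 109 = 27*1144 - 109 = 30888 - 109 = 30779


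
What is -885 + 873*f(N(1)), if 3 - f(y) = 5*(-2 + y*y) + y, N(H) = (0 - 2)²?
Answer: -62868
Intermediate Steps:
N(H) = 4 (N(H) = (-2)² = 4)
f(y) = 13 - y - 5*y² (f(y) = 3 - (5*(-2 + y*y) + y) = 3 - (5*(-2 + y²) + y) = 3 - ((-10 + 5*y²) + y) = 3 - (-10 + y + 5*y²) = 3 + (10 - y - 5*y²) = 13 - y - 5*y²)
-885 + 873*f(N(1)) = -885 + 873*(13 - 1*4 - 5*4²) = -885 + 873*(13 - 4 - 5*16) = -885 + 873*(13 - 4 - 80) = -885 + 873*(-71) = -885 - 61983 = -62868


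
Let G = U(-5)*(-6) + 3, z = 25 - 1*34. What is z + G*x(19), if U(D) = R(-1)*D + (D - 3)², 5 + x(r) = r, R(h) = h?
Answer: -5763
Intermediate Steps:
x(r) = -5 + r
U(D) = (-3 + D)² - D (U(D) = -D + (D - 3)² = -D + (-3 + D)² = (-3 + D)² - D)
z = -9 (z = 25 - 34 = -9)
G = -411 (G = ((-3 - 5)² - 1*(-5))*(-6) + 3 = ((-8)² + 5)*(-6) + 3 = (64 + 5)*(-6) + 3 = 69*(-6) + 3 = -414 + 3 = -411)
z + G*x(19) = -9 - 411*(-5 + 19) = -9 - 411*14 = -9 - 5754 = -5763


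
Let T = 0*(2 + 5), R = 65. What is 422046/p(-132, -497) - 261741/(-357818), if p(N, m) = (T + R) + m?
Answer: -4191738431/4293816 ≈ -976.23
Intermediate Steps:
T = 0 (T = 0*7 = 0)
p(N, m) = 65 + m (p(N, m) = (0 + 65) + m = 65 + m)
422046/p(-132, -497) - 261741/(-357818) = 422046/(65 - 497) - 261741/(-357818) = 422046/(-432) - 261741*(-1/357818) = 422046*(-1/432) + 261741/357818 = -23447/24 + 261741/357818 = -4191738431/4293816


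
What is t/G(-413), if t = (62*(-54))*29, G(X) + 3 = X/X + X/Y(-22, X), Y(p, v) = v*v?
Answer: 40098996/827 ≈ 48487.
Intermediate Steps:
Y(p, v) = v²
G(X) = -2 + 1/X (G(X) = -3 + (X/X + X/(X²)) = -3 + (1 + X/X²) = -3 + (1 + 1/X) = -2 + 1/X)
t = -97092 (t = -3348*29 = -97092)
t/G(-413) = -97092/(-2 + 1/(-413)) = -97092/(-2 - 1/413) = -97092/(-827/413) = -97092*(-413/827) = 40098996/827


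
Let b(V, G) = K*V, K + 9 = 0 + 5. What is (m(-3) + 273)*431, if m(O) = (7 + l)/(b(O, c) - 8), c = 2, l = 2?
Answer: 474531/4 ≈ 1.1863e+5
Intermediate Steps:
K = -4 (K = -9 + (0 + 5) = -9 + 5 = -4)
b(V, G) = -4*V
m(O) = 9/(-8 - 4*O) (m(O) = (7 + 2)/(-4*O - 8) = 9/(-8 - 4*O))
(m(-3) + 273)*431 = (-9/(8 + 4*(-3)) + 273)*431 = (-9/(8 - 12) + 273)*431 = (-9/(-4) + 273)*431 = (-9*(-¼) + 273)*431 = (9/4 + 273)*431 = (1101/4)*431 = 474531/4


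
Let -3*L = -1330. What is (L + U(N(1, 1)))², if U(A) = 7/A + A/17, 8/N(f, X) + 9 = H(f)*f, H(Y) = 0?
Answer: 284021845969/1498176 ≈ 1.8958e+5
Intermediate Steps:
L = 1330/3 (L = -⅓*(-1330) = 1330/3 ≈ 443.33)
N(f, X) = -8/9 (N(f, X) = 8/(-9 + 0*f) = 8/(-9 + 0) = 8/(-9) = 8*(-⅑) = -8/9)
U(A) = 7/A + A/17 (U(A) = 7/A + A*(1/17) = 7/A + A/17)
(L + U(N(1, 1)))² = (1330/3 + (7/(-8/9) + (1/17)*(-8/9)))² = (1330/3 + (7*(-9/8) - 8/153))² = (1330/3 + (-63/8 - 8/153))² = (1330/3 - 9703/1224)² = (532937/1224)² = 284021845969/1498176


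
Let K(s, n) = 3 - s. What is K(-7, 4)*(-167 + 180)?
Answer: 130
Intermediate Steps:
K(-7, 4)*(-167 + 180) = (3 - 1*(-7))*(-167 + 180) = (3 + 7)*13 = 10*13 = 130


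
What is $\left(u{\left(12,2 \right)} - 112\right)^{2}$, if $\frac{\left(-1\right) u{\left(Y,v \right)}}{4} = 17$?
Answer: $32400$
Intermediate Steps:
$u{\left(Y,v \right)} = -68$ ($u{\left(Y,v \right)} = \left(-4\right) 17 = -68$)
$\left(u{\left(12,2 \right)} - 112\right)^{2} = \left(-68 - 112\right)^{2} = \left(-180\right)^{2} = 32400$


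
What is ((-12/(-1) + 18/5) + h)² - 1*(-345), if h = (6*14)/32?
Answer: 1083441/1600 ≈ 677.15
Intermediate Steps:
h = 21/8 (h = 84*(1/32) = 21/8 ≈ 2.6250)
((-12/(-1) + 18/5) + h)² - 1*(-345) = ((-12/(-1) + 18/5) + 21/8)² - 1*(-345) = ((-12*(-1) + 18*(⅕)) + 21/8)² + 345 = ((12 + 18/5) + 21/8)² + 345 = (78/5 + 21/8)² + 345 = (729/40)² + 345 = 531441/1600 + 345 = 1083441/1600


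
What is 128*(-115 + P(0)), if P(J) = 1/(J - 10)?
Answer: -73664/5 ≈ -14733.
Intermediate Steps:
P(J) = 1/(-10 + J)
128*(-115 + P(0)) = 128*(-115 + 1/(-10 + 0)) = 128*(-115 + 1/(-10)) = 128*(-115 - 1/10) = 128*(-1151/10) = -73664/5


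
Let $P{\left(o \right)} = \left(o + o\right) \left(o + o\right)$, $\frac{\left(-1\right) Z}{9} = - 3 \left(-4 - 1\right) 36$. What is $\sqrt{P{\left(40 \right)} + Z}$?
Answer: $2 \sqrt{385} \approx 39.243$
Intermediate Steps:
$Z = -4860$ ($Z = - 9 - 3 \left(-4 - 1\right) 36 = - 9 \left(-3\right) \left(-5\right) 36 = - 9 \cdot 15 \cdot 36 = \left(-9\right) 540 = -4860$)
$P{\left(o \right)} = 4 o^{2}$ ($P{\left(o \right)} = 2 o 2 o = 4 o^{2}$)
$\sqrt{P{\left(40 \right)} + Z} = \sqrt{4 \cdot 40^{2} - 4860} = \sqrt{4 \cdot 1600 - 4860} = \sqrt{6400 - 4860} = \sqrt{1540} = 2 \sqrt{385}$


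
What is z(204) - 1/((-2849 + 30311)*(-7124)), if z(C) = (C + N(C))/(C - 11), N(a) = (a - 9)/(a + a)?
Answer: 85008327910/80236562991 ≈ 1.0595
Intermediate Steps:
N(a) = (-9 + a)/(2*a) (N(a) = (-9 + a)/((2*a)) = (-9 + a)*(1/(2*a)) = (-9 + a)/(2*a))
z(C) = (C + (-9 + C)/(2*C))/(-11 + C) (z(C) = (C + (-9 + C)/(2*C))/(C - 11) = (C + (-9 + C)/(2*C))/(-11 + C))
z(204) - 1/((-2849 + 30311)*(-7124)) = (1/2)*(-9 + 204 + 2*204**2)/(204*(-11 + 204)) - 1/((-2849 + 30311)*(-7124)) = (1/2)*(1/204)*(-9 + 204 + 2*41616)/193 - (-1)/(27462*7124) = (1/2)*(1/204)*(1/193)*(-9 + 204 + 83232) - (-1)/(27462*7124) = (1/2)*(1/204)*(1/193)*83427 - 1*(-1/195639288) = 27809/26248 + 1/195639288 = 85008327910/80236562991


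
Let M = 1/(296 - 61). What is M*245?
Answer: 49/47 ≈ 1.0426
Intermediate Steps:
M = 1/235 ≈ 0.0042553
M*245 = (1/235)*245 = 49/47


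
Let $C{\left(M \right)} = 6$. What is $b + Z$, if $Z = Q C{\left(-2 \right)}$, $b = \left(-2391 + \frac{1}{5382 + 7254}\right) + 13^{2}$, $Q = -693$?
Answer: $- \frac{80617679}{12636} \approx -6380.0$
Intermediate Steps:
$b = - \frac{28077191}{12636}$ ($b = \left(-2391 + \frac{1}{12636}\right) + 169 = - \frac{30212675}{12636} + 169 = - \frac{28077191}{12636} \approx -2222.0$)
$Z = -4158$ ($Z = \left(-693\right) 6 = -4158$)
$b + Z = - \frac{28077191}{12636} - 4158 = - \frac{80617679}{12636}$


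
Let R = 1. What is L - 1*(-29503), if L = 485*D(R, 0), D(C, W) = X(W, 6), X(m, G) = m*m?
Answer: 29503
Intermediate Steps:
X(m, G) = m**2
D(C, W) = W**2
L = 0 (L = 485*0**2 = 485*0 = 0)
L - 1*(-29503) = 0 - 1*(-29503) = 0 + 29503 = 29503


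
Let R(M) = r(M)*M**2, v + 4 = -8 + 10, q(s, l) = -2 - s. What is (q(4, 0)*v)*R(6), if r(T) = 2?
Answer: 864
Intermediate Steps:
v = -2 (v = -4 + (-8 + 10) = -4 + 2 = -2)
R(M) = 2*M**2
(q(4, 0)*v)*R(6) = ((-2 - 1*4)*(-2))*(2*6**2) = ((-2 - 4)*(-2))*(2*36) = -6*(-2)*72 = 12*72 = 864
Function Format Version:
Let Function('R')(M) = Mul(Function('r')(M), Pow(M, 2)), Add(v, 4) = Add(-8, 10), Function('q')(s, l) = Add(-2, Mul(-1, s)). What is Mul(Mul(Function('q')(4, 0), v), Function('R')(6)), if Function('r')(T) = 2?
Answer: 864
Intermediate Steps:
v = -2 (v = Add(-4, Add(-8, 10)) = Add(-4, 2) = -2)
Function('R')(M) = Mul(2, Pow(M, 2))
Mul(Mul(Function('q')(4, 0), v), Function('R')(6)) = Mul(Mul(Add(-2, Mul(-1, 4)), -2), Mul(2, Pow(6, 2))) = Mul(Mul(Add(-2, -4), -2), Mul(2, 36)) = Mul(Mul(-6, -2), 72) = Mul(12, 72) = 864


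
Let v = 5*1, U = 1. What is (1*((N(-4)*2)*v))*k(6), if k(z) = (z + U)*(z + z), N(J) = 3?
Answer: 2520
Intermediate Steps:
k(z) = 2*z*(1 + z) (k(z) = (z + 1)*(z + z) = (1 + z)*(2*z) = 2*z*(1 + z))
v = 5
(1*((N(-4)*2)*v))*k(6) = (1*((3*2)*5))*(2*6*(1 + 6)) = (1*(6*5))*(2*6*7) = (1*30)*84 = 30*84 = 2520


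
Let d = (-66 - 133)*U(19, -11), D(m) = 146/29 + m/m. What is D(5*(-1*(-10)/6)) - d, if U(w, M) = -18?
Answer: -103703/29 ≈ -3576.0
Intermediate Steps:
D(m) = 175/29 (D(m) = 146*(1/29) + 1 = 146/29 + 1 = 175/29)
d = 3582 (d = (-66 - 133)*(-18) = -199*(-18) = 3582)
D(5*(-1*(-10)/6)) - d = 175/29 - 1*3582 = 175/29 - 3582 = -103703/29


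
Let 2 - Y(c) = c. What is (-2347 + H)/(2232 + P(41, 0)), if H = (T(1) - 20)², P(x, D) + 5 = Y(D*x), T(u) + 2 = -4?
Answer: -557/743 ≈ -0.74966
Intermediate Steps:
Y(c) = 2 - c
T(u) = -6 (T(u) = -2 - 4 = -6)
P(x, D) = -3 - D*x (P(x, D) = -5 + (2 - D*x) = -3 - D*x)
H = 676 (H = (-6 - 20)² = (-26)² = 676)
(-2347 + H)/(2232 + P(41, 0)) = (-2347 + 676)/(2232 + (-3 - 1*0*41)) = -1671/(2232 + (-3 + 0)) = -1671/(2232 - 3) = -1671/2229 = -1671*1/2229 = -557/743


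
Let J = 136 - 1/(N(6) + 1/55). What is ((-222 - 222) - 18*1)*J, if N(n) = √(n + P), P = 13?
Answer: -601871963/9579 + 232925*√19/9579 ≈ -62726.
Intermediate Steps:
N(n) = √(13 + n) (N(n) = √(n + 13) = √(13 + n))
J = 136 - 1/(1/55 + √19) (J = 136 - 1/(√(13 + 6) + 1/55) = 136 - 1/(√19 + 1/55) = 136 - 1/(1/55 + √19) ≈ 135.77)
((-222 - 222) - 18*1)*J = ((-222 - 222) - 18*1)*(7816519/57474 - 3025*√19/57474) = (-444 - 18)*(7816519/57474 - 3025*√19/57474) = -462*(7816519/57474 - 3025*√19/57474) = -601871963/9579 + 232925*√19/9579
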